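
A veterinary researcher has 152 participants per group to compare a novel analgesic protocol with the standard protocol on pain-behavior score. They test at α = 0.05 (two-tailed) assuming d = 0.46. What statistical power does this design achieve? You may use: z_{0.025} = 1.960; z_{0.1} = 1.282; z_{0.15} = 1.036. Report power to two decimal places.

For two equal groups, power = Φ(d·√(n/2) − z_{α/2}).
d·√(n/2) = 0.46 × √(152/2) = 0.46 × 8.718 = 4.010.
z_β = 4.010 − 1.960 = 2.050.
Power = Φ(2.050) = 0.980.

power ≈ 0.98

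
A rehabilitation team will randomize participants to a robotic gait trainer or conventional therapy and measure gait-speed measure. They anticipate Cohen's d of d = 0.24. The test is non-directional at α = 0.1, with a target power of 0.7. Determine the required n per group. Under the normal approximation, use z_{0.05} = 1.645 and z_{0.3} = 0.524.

n = 164 per group

For two independent groups with equal n: n = 2·((z_{α/2} + z_β) / d)².
z_{α/2} + z_β = 1.645 + 0.524 = 2.169.
n = 2 × (2.169 / 0.24)² = 2 × 9.037² = 2 × 81.68 = 163.4.
Round up to the next whole participant.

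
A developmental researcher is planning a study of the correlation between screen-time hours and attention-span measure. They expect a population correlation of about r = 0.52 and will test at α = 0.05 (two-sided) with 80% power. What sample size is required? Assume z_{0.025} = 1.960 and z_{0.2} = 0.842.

n = 27

Fisher's z: C = ½·ln((1+r)/(1−r)) = ½·ln(3.1667) = 0.5763.
n = ((z_{α/2} + z_β)/C)² + 3.
(1.960 + 0.842) / 0.5763 = 2.802 / 0.5763 = 4.862.
n = 4.862² + 3 = 23.64 + 3 = 26.6.
Round up.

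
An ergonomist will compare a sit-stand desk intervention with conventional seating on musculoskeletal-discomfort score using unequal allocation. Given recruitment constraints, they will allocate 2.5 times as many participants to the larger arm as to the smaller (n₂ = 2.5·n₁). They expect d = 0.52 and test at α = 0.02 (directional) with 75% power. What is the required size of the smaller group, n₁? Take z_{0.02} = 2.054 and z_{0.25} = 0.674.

n₁ = 39

With allocation ratio k = n₂/n₁ = 2.5, Var(x̄₁−x̄₂) = σ²(1/n₁ + 1/(k·n₁)) = σ²·(k+1)/(k·n₁).
So n₁ = (1 + 1/k)·((z_{α} + z_β)/d)² = 1.400 × (2.728/0.52)².
n₁ = 1.400 × 27.52 = 38.5.
Round up: n₁ = 39, giving n₂ = ⌈2.5 × 39⌉ = ⌈97.5⌉ = 98.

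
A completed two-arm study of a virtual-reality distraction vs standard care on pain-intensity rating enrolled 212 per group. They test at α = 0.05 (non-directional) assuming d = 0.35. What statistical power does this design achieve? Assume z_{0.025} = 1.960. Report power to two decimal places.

power ≈ 0.95

For two equal groups, power = Φ(d·√(n/2) − z_{α/2}).
d·√(n/2) = 0.35 × √(212/2) = 0.35 × 10.296 = 3.603.
z_β = 3.603 − 1.960 = 1.643.
Power = Φ(1.643) = 0.950.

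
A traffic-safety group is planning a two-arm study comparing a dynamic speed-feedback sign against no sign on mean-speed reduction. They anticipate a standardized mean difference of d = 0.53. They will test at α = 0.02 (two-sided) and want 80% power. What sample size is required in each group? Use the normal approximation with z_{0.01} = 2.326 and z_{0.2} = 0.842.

For two independent groups with equal n: n = 2·((z_{α/2} + z_β) / d)².
z_{α/2} + z_β = 2.326 + 0.842 = 3.168.
n = 2 × (3.168 / 0.53)² = 2 × 5.977² = 2 × 35.73 = 71.5.
Round up to the next whole participant.

n = 72 per group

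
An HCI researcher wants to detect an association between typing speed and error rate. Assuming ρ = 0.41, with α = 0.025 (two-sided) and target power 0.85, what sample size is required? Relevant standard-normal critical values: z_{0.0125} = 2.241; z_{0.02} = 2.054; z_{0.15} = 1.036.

n = 60

Fisher's z: C = ½·ln((1+r)/(1−r)) = ½·ln(2.3898) = 0.4356.
n = ((z_{α/2} + z_β)/C)² + 3.
(2.241 + 1.036) / 0.4356 = 3.277 / 0.4356 = 7.523.
n = 7.523² + 3 = 56.59 + 3 = 59.6.
Round up.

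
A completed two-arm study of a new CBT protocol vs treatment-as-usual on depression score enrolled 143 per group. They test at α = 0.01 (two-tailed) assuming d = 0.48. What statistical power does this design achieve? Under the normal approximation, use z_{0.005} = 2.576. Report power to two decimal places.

For two equal groups, power = Φ(d·√(n/2) − z_{α/2}).
d·√(n/2) = 0.48 × √(143/2) = 0.48 × 8.456 = 4.059.
z_β = 4.059 − 2.576 = 1.483.
Power = Φ(1.483) = 0.931.

power ≈ 0.93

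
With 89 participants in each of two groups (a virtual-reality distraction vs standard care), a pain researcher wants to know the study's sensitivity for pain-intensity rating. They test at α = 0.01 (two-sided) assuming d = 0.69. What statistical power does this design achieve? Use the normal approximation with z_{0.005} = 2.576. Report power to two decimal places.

power ≈ 0.98

For two equal groups, power = Φ(d·√(n/2) − z_{α/2}).
d·√(n/2) = 0.69 × √(89/2) = 0.69 × 6.671 = 4.603.
z_β = 4.603 − 2.576 = 2.027.
Power = Φ(2.027) = 0.979.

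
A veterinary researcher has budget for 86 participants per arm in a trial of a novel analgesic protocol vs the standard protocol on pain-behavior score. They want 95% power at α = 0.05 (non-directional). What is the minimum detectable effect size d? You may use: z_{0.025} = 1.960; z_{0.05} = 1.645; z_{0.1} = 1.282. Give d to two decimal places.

For two independent groups of n = 86 each: d_min = (z_{α/2} + z_β)·√(2/n).
z-sum = 1.960 + 1.645 = 3.605.
d_min = 3.605 × √(2/86) = 3.605 × 0.1525 = 0.550.

d_min ≈ 0.55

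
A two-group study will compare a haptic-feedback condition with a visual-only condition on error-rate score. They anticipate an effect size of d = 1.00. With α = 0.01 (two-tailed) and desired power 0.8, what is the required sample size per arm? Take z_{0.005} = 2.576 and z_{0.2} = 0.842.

For two independent groups with equal n: n = 2·((z_{α/2} + z_β) / d)².
z_{α/2} + z_β = 2.576 + 0.842 = 3.418.
n = 2 × (3.418 / 1.00)² = 2 × 3.418² = 2 × 11.68 = 23.4.
Round up to the next whole participant.

n = 24 per group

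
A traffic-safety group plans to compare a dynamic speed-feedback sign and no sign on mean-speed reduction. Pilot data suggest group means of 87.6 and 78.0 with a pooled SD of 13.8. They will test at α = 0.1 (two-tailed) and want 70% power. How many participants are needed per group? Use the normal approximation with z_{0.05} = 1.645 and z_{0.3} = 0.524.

Cohen's d = |M₁ − M₂| / SD_pooled = |87.6 − 78.0| / 13.8 = 9.6 / 13.8 = 0.696.
For two independent groups with equal n: n = 2·((z_{α/2} + z_β) / d)².
z_{α/2} + z_β = 1.645 + 0.524 = 2.169.
n = 2 × (2.169 / 0.696)² = 2 × 3.116² = 2 × 9.71 = 19.4.
Round up to the next whole participant.

n = 20 per group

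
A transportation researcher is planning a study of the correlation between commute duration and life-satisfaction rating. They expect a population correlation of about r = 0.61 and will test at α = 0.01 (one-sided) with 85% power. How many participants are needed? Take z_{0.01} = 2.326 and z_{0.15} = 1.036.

Fisher's z: C = ½·ln((1+r)/(1−r)) = ½·ln(4.1282) = 0.7089.
n = ((z_{α} + z_β)/C)² + 3.
(2.326 + 1.036) / 0.7089 = 3.362 / 0.7089 = 4.743.
n = 4.743² + 3 = 22.49 + 3 = 25.5.
Round up.

n = 26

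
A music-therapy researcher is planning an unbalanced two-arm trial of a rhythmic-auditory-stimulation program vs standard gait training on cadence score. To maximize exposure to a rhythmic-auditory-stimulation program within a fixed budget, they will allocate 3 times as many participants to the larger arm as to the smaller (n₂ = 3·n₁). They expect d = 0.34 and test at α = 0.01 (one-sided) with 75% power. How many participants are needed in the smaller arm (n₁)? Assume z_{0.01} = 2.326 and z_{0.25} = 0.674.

With allocation ratio k = n₂/n₁ = 3, Var(x̄₁−x̄₂) = σ²(1/n₁ + 1/(k·n₁)) = σ²·(k+1)/(k·n₁).
So n₁ = (1 + 1/k)·((z_{α} + z_β)/d)² = 1.333 × (3.000/0.34)².
n₁ = 1.333 × 77.85 = 103.8.
Round up: n₁ = 104, giving n₂ = 3 × 104 = 312.

n₁ = 104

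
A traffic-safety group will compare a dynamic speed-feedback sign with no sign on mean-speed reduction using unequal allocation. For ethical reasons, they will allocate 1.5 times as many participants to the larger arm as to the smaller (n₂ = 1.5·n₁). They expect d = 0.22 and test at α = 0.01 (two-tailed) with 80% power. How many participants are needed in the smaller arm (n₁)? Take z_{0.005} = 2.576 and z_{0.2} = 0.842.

With allocation ratio k = n₂/n₁ = 1.5, Var(x̄₁−x̄₂) = σ²(1/n₁ + 1/(k·n₁)) = σ²·(k+1)/(k·n₁).
So n₁ = (1 + 1/k)·((z_{α/2} + z_β)/d)² = 1.667 × (3.418/0.22)².
n₁ = 1.667 × 241.38 = 402.3.
Round up: n₁ = 403, giving n₂ = ⌈1.5 × 403⌉ = ⌈604.5⌉ = 605.

n₁ = 403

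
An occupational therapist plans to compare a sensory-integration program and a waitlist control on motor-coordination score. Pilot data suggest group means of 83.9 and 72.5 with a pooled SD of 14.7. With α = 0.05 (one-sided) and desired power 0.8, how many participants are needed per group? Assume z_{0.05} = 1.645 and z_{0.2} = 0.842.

Cohen's d = |M₁ − M₂| / SD_pooled = |83.9 − 72.5| / 14.7 = 11.4 / 14.7 = 0.776.
For two independent groups with equal n: n = 2·((z_{α} + z_β) / d)².
z_{α} + z_β = 1.645 + 0.842 = 2.487.
n = 2 × (2.487 / 0.776)² = 2 × 3.205² = 2 × 10.27 = 20.5.
Round up to the next whole participant.

n = 21 per group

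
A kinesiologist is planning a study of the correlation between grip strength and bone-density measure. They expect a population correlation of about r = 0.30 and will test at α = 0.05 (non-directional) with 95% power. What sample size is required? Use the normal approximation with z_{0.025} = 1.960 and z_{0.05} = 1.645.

Fisher's z: C = ½·ln((1+r)/(1−r)) = ½·ln(1.8571) = 0.3095.
n = ((z_{α/2} + z_β)/C)² + 3.
(1.960 + 1.645) / 0.3095 = 3.605 / 0.3095 = 11.648.
n = 11.648² + 3 = 135.67 + 3 = 138.7.
Round up.

n = 139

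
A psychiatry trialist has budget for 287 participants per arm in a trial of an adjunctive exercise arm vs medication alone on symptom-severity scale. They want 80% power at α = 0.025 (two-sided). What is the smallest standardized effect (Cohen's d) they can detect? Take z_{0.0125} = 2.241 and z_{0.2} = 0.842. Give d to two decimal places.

d_min ≈ 0.26

For two independent groups of n = 287 each: d_min = (z_{α/2} + z_β)·√(2/n).
z-sum = 2.241 + 0.842 = 3.083.
d_min = 3.083 × √(2/287) = 3.083 × 0.0835 = 0.257.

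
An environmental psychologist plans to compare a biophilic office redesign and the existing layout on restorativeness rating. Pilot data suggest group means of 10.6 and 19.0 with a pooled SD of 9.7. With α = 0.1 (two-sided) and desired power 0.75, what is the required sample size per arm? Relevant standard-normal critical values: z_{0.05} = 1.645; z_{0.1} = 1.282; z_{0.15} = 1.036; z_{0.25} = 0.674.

n = 15 per group

Cohen's d = |M₁ − M₂| / SD_pooled = |10.6 − 19.0| / 9.7 = 8.4 / 9.7 = 0.866.
For two independent groups with equal n: n = 2·((z_{α/2} + z_β) / d)².
z_{α/2} + z_β = 1.645 + 0.674 = 2.319.
n = 2 × (2.319 / 0.866)² = 2 × 2.678² = 2 × 7.17 = 14.3.
Round up to the next whole participant.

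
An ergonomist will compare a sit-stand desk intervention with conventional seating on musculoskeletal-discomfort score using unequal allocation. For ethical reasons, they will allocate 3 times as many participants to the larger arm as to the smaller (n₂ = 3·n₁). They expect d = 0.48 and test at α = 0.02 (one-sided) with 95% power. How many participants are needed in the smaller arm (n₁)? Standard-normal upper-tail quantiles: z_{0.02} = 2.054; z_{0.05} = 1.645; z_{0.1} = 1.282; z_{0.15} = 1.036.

With allocation ratio k = n₂/n₁ = 3, Var(x̄₁−x̄₂) = σ²(1/n₁ + 1/(k·n₁)) = σ²·(k+1)/(k·n₁).
So n₁ = (1 + 1/k)·((z_{α} + z_β)/d)² = 1.333 × (3.699/0.48)².
n₁ = 1.333 × 59.39 = 79.2.
Round up: n₁ = 80, giving n₂ = 3 × 80 = 240.

n₁ = 80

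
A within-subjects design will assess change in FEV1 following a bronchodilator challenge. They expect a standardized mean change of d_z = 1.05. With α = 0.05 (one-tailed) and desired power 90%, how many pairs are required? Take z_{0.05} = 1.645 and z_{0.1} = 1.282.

n = 8 pairs

For a paired (one-sample on differences) test: n = ((z_{α} + z_β) / d)².
z_{α} + z_β = 1.645 + 1.282 = 2.927.
n = (2.927 / 1.05)² = 2.788² = 7.77.
Round up.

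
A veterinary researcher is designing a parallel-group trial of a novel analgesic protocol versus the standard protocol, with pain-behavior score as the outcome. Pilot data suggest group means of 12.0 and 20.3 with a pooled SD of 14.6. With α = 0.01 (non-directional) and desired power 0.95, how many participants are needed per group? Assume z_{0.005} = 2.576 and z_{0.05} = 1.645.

Cohen's d = |M₁ − M₂| / SD_pooled = |12.0 − 20.3| / 14.6 = 8.3 / 14.6 = 0.568.
For two independent groups with equal n: n = 2·((z_{α/2} + z_β) / d)².
z_{α/2} + z_β = 2.576 + 1.645 = 4.221.
n = 2 × (4.221 / 0.568)² = 2 × 7.431² = 2 × 55.22 = 110.4.
Round up to the next whole participant.

n = 111 per group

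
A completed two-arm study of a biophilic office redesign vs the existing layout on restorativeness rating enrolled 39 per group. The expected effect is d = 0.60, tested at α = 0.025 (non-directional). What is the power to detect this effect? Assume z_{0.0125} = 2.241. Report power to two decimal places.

power ≈ 0.66

For two equal groups, power = Φ(d·√(n/2) − z_{α/2}).
d·√(n/2) = 0.60 × √(39/2) = 0.60 × 4.416 = 2.650.
z_β = 2.650 − 2.241 = 0.409.
Power = Φ(0.409) = 0.659.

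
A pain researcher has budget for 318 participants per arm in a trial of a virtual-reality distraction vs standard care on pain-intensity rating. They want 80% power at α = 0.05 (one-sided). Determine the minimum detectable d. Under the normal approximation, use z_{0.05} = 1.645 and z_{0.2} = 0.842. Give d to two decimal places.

For two independent groups of n = 318 each: d_min = (z_{α} + z_β)·√(2/n).
z-sum = 1.645 + 0.842 = 2.487.
d_min = 2.487 × √(2/318) = 2.487 × 0.0793 = 0.197.

d_min ≈ 0.20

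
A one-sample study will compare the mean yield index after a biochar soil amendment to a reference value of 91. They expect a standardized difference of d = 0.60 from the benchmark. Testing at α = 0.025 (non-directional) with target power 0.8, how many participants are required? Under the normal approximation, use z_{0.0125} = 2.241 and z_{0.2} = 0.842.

For a one-sample test: n = ((z_{α/2} + z_β) / d)².
z_{α/2} + z_β = 2.241 + 0.842 = 3.083.
n = (3.083 / 0.60)² = 5.138² = 26.40.
Round up.

n = 27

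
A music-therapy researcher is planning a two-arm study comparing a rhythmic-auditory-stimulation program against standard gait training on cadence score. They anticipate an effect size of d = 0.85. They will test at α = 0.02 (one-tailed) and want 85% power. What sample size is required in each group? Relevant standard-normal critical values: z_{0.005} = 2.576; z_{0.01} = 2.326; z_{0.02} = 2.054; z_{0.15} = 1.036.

n = 27 per group

For two independent groups with equal n: n = 2·((z_{α} + z_β) / d)².
z_{α} + z_β = 2.054 + 1.036 = 3.090.
n = 2 × (3.090 / 0.85)² = 2 × 3.635² = 2 × 13.22 = 26.4.
Round up to the next whole participant.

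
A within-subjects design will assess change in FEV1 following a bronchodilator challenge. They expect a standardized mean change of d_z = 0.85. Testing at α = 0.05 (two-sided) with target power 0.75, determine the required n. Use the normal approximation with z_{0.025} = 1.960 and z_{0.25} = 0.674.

For a paired (one-sample on differences) test: n = ((z_{α/2} + z_β) / d)².
z_{α/2} + z_β = 1.960 + 0.674 = 2.634.
n = (2.634 / 0.85)² = 3.099² = 9.60.
Round up.

n = 10 pairs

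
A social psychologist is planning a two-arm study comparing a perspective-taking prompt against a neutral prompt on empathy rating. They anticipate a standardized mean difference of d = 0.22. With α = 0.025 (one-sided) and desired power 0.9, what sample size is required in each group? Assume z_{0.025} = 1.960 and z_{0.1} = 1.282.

n = 435 per group

For two independent groups with equal n: n = 2·((z_{α} + z_β) / d)².
z_{α} + z_β = 1.960 + 1.282 = 3.242.
n = 2 × (3.242 / 0.22)² = 2 × 14.736² = 2 × 217.16 = 434.3.
Round up to the next whole participant.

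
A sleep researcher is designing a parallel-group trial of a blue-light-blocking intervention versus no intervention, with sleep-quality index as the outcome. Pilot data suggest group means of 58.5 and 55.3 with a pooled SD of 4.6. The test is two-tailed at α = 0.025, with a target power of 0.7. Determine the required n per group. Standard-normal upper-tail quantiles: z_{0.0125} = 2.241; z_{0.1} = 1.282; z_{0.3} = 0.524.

Cohen's d = |M₁ − M₂| / SD_pooled = |58.5 − 55.3| / 4.6 = 3.2 / 4.6 = 0.696.
For two independent groups with equal n: n = 2·((z_{α/2} + z_β) / d)².
z_{α/2} + z_β = 2.241 + 0.524 = 2.765.
n = 2 × (2.765 / 0.696)² = 2 × 3.973² = 2 × 15.78 = 31.6.
Round up to the next whole participant.

n = 32 per group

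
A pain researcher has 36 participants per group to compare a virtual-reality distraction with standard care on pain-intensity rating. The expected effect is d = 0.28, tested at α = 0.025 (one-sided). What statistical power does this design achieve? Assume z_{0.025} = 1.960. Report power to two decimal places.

For two equal groups, power = Φ(d·√(n/2) − z_{α}).
d·√(n/2) = 0.28 × √(36/2) = 0.28 × 4.243 = 1.188.
z_β = 1.188 − 1.960 = -0.772.
Power = Φ(-0.772) = 0.220.

power ≈ 0.22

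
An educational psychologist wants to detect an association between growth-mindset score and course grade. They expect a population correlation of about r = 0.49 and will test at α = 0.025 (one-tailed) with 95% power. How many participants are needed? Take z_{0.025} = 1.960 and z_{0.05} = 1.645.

n = 49

Fisher's z: C = ½·ln((1+r)/(1−r)) = ½·ln(2.9216) = 0.5361.
n = ((z_{α} + z_β)/C)² + 3.
(1.960 + 1.645) / 0.5361 = 3.605 / 0.5361 = 6.724.
n = 6.724² + 3 = 45.22 + 3 = 48.2.
Round up.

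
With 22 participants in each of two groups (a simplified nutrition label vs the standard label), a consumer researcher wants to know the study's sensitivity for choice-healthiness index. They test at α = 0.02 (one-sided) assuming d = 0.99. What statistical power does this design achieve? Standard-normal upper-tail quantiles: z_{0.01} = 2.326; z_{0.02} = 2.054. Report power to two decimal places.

power ≈ 0.89

For two equal groups, power = Φ(d·√(n/2) − z_{α}).
d·√(n/2) = 0.99 × √(22/2) = 0.99 × 3.317 = 3.283.
z_β = 3.283 − 2.054 = 1.229.
Power = Φ(1.229) = 0.891.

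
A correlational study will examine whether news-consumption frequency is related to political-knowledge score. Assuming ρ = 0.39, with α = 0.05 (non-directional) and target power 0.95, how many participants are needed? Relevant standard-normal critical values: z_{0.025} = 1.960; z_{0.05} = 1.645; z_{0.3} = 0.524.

n = 80

Fisher's z: C = ½·ln((1+r)/(1−r)) = ½·ln(2.2787) = 0.4118.
n = ((z_{α/2} + z_β)/C)² + 3.
(1.960 + 1.645) / 0.4118 = 3.605 / 0.4118 = 8.754.
n = 8.754² + 3 = 76.64 + 3 = 79.6.
Round up.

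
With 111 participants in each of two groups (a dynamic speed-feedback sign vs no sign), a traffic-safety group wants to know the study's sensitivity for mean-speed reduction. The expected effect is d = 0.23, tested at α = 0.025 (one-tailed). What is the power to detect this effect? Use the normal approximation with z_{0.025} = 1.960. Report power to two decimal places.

power ≈ 0.40

For two equal groups, power = Φ(d·√(n/2) − z_{α}).
d·√(n/2) = 0.23 × √(111/2) = 0.23 × 7.450 = 1.713.
z_β = 1.713 − 1.960 = -0.247.
Power = Φ(-0.247) = 0.403.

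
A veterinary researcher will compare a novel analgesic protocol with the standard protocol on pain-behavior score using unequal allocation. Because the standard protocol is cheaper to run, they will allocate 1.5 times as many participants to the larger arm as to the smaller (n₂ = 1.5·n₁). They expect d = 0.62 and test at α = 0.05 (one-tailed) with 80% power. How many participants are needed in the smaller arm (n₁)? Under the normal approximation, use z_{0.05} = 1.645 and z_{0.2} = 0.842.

n₁ = 27

With allocation ratio k = n₂/n₁ = 1.5, Var(x̄₁−x̄₂) = σ²(1/n₁ + 1/(k·n₁)) = σ²·(k+1)/(k·n₁).
So n₁ = (1 + 1/k)·((z_{α} + z_β)/d)² = 1.667 × (2.487/0.62)².
n₁ = 1.667 × 16.09 = 26.8.
Round up: n₁ = 27, giving n₂ = ⌈1.5 × 27⌉ = ⌈40.5⌉ = 41.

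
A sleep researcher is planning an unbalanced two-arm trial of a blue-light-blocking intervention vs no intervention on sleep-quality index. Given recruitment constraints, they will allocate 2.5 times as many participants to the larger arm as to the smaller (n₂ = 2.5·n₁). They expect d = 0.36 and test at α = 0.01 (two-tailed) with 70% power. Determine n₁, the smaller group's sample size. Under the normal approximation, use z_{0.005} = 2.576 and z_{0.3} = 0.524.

n₁ = 104

With allocation ratio k = n₂/n₁ = 2.5, Var(x̄₁−x̄₂) = σ²(1/n₁ + 1/(k·n₁)) = σ²·(k+1)/(k·n₁).
So n₁ = (1 + 1/k)·((z_{α/2} + z_β)/d)² = 1.400 × (3.100/0.36)².
n₁ = 1.400 × 74.15 = 103.8.
Round up: n₁ = 104, giving n₂ = 2.5 × 104 = 260.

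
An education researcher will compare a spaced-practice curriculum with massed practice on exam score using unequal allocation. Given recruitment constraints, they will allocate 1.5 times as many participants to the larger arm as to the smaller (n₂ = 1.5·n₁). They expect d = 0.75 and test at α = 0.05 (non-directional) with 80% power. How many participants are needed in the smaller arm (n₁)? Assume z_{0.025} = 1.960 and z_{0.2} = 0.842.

With allocation ratio k = n₂/n₁ = 1.5, Var(x̄₁−x̄₂) = σ²(1/n₁ + 1/(k·n₁)) = σ²·(k+1)/(k·n₁).
So n₁ = (1 + 1/k)·((z_{α/2} + z_β)/d)² = 1.667 × (2.802/0.75)².
n₁ = 1.667 × 13.96 = 23.3.
Round up: n₁ = 24, giving n₂ = 1.5 × 24 = 36.

n₁ = 24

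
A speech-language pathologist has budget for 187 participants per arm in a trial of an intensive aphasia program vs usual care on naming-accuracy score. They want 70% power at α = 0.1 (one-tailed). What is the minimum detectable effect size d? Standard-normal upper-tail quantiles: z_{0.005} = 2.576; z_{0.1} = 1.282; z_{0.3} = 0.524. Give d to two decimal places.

For two independent groups of n = 187 each: d_min = (z_{α} + z_β)·√(2/n).
z-sum = 1.282 + 0.524 = 1.806.
d_min = 1.806 × √(2/187) = 1.806 × 0.1034 = 0.187.

d_min ≈ 0.19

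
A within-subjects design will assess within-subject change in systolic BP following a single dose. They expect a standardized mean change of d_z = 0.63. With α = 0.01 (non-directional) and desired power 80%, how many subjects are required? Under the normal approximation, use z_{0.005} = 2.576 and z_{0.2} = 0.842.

n = 30 pairs

For a paired (one-sample on differences) test: n = ((z_{α/2} + z_β) / d)².
z_{α/2} + z_β = 2.576 + 0.842 = 3.418.
n = (3.418 / 0.63)² = 5.425² = 29.43.
Round up.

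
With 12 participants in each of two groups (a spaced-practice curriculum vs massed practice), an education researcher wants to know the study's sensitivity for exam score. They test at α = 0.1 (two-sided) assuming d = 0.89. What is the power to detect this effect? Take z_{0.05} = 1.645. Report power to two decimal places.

For two equal groups, power = Φ(d·√(n/2) − z_{α/2}).
d·√(n/2) = 0.89 × √(12/2) = 0.89 × 2.449 = 2.180.
z_β = 2.180 − 1.645 = 0.535.
Power = Φ(0.535) = 0.704.

power ≈ 0.70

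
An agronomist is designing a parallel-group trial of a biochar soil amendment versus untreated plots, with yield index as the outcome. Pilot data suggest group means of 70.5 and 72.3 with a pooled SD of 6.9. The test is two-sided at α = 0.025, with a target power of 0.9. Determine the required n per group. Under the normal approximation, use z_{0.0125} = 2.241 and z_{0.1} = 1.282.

n = 365 per group

Cohen's d = |M₁ − M₂| / SD_pooled = |70.5 − 72.3| / 6.9 = 1.8 / 6.9 = 0.261.
For two independent groups with equal n: n = 2·((z_{α/2} + z_β) / d)².
z_{α/2} + z_β = 2.241 + 1.282 = 3.523.
n = 2 × (3.523 / 0.261)² = 2 × 13.498² = 2 × 182.20 = 364.4.
Round up to the next whole participant.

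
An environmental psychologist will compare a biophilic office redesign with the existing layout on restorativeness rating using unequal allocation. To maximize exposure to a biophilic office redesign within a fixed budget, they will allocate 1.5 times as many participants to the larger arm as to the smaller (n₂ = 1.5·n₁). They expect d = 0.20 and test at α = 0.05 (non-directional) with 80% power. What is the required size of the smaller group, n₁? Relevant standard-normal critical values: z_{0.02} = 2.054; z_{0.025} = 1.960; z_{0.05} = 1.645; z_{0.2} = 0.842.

With allocation ratio k = n₂/n₁ = 1.5, Var(x̄₁−x̄₂) = σ²(1/n₁ + 1/(k·n₁)) = σ²·(k+1)/(k·n₁).
So n₁ = (1 + 1/k)·((z_{α/2} + z_β)/d)² = 1.667 × (2.802/0.20)².
n₁ = 1.667 × 196.28 = 327.1.
Round up: n₁ = 328, giving n₂ = 1.5 × 328 = 492.

n₁ = 328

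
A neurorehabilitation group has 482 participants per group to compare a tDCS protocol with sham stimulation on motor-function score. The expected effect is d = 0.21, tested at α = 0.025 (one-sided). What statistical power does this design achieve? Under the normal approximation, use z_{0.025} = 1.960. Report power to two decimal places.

For two equal groups, power = Φ(d·√(n/2) − z_{α}).
d·√(n/2) = 0.21 × √(482/2) = 0.21 × 15.524 = 3.260.
z_β = 3.260 − 1.960 = 1.300.
Power = Φ(1.300) = 0.903.

power ≈ 0.90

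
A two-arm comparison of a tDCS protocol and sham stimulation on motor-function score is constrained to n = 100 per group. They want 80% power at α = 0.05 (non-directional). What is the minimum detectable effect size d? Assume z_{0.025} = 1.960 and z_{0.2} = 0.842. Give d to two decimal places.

For two independent groups of n = 100 each: d_min = (z_{α/2} + z_β)·√(2/n).
z-sum = 1.960 + 0.842 = 2.802.
d_min = 2.802 × √(2/100) = 2.802 × 0.1414 = 0.396.

d_min ≈ 0.40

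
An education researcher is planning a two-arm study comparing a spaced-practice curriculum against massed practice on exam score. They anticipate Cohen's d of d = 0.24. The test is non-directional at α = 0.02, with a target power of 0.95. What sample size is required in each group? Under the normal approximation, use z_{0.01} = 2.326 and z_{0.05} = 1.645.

For two independent groups with equal n: n = 2·((z_{α/2} + z_β) / d)².
z_{α/2} + z_β = 2.326 + 1.645 = 3.971.
n = 2 × (3.971 / 0.24)² = 2 × 16.546² = 2 × 273.76 = 547.5.
Round up to the next whole participant.

n = 548 per group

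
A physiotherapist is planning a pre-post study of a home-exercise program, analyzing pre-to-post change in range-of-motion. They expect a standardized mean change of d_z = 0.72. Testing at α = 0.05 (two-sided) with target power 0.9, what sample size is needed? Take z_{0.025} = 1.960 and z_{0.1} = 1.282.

For a paired (one-sample on differences) test: n = ((z_{α/2} + z_β) / d)².
z_{α/2} + z_β = 1.960 + 1.282 = 3.242.
n = (3.242 / 0.72)² = 4.503² = 20.28.
Round up.

n = 21 pairs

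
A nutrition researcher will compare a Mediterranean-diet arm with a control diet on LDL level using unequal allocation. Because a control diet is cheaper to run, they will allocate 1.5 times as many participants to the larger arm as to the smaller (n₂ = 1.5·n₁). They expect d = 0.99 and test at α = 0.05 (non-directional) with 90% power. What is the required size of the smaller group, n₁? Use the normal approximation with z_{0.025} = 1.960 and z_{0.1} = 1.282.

With allocation ratio k = n₂/n₁ = 1.5, Var(x̄₁−x̄₂) = σ²(1/n₁ + 1/(k·n₁)) = σ²·(k+1)/(k·n₁).
So n₁ = (1 + 1/k)·((z_{α/2} + z_β)/d)² = 1.667 × (3.242/0.99)².
n₁ = 1.667 × 10.72 = 17.9.
Round up: n₁ = 18, giving n₂ = 1.5 × 18 = 27.

n₁ = 18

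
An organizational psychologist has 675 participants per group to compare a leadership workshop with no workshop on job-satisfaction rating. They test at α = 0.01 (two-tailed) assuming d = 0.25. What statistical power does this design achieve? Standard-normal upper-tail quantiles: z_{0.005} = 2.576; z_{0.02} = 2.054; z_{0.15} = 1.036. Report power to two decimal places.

power ≈ 0.98

For two equal groups, power = Φ(d·√(n/2) − z_{α/2}).
d·√(n/2) = 0.25 × √(675/2) = 0.25 × 18.371 = 4.593.
z_β = 4.593 − 2.576 = 2.017.
Power = Φ(2.017) = 0.978.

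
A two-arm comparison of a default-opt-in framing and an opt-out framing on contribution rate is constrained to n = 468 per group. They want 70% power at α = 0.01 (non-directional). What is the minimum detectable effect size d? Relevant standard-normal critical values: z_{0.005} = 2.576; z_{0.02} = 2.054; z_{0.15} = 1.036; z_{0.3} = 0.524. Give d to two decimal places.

d_min ≈ 0.20

For two independent groups of n = 468 each: d_min = (z_{α/2} + z_β)·√(2/n).
z-sum = 2.576 + 0.524 = 3.100.
d_min = 3.100 × √(2/468) = 3.100 × 0.0654 = 0.203.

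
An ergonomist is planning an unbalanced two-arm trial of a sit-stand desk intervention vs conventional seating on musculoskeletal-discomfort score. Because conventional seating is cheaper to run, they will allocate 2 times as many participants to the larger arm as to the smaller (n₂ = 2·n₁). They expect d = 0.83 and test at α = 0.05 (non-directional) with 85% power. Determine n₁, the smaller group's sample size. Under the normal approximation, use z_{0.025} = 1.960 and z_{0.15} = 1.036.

n₁ = 20

With allocation ratio k = n₂/n₁ = 2, Var(x̄₁−x̄₂) = σ²(1/n₁ + 1/(k·n₁)) = σ²·(k+1)/(k·n₁).
So n₁ = (1 + 1/k)·((z_{α/2} + z_β)/d)² = 1.500 × (2.996/0.83)².
n₁ = 1.500 × 13.03 = 19.5.
Round up: n₁ = 20, giving n₂ = 2 × 20 = 40.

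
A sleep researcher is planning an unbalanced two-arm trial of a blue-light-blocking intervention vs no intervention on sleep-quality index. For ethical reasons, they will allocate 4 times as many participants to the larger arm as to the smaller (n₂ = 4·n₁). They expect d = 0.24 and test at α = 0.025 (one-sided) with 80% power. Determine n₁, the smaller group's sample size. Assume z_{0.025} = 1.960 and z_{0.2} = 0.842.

n₁ = 171

With allocation ratio k = n₂/n₁ = 4, Var(x̄₁−x̄₂) = σ²(1/n₁ + 1/(k·n₁)) = σ²·(k+1)/(k·n₁).
So n₁ = (1 + 1/k)·((z_{α} + z_β)/d)² = 1.250 × (2.802/0.24)².
n₁ = 1.250 × 136.31 = 170.4.
Round up: n₁ = 171, giving n₂ = 4 × 171 = 684.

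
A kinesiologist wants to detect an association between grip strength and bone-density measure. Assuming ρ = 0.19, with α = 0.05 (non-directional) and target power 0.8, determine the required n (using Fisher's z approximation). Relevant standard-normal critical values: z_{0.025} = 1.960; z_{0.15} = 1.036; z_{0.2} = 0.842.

n = 216

Fisher's z: C = ½·ln((1+r)/(1−r)) = ½·ln(1.4691) = 0.1923.
n = ((z_{α/2} + z_β)/C)² + 3.
(1.960 + 0.842) / 0.1923 = 2.802 / 0.1923 = 14.571.
n = 14.571² + 3 = 212.31 + 3 = 215.3.
Round up.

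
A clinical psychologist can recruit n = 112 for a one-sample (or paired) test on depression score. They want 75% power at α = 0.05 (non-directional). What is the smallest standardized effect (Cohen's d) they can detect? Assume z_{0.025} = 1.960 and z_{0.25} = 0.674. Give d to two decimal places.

For a single sample (or paired design) of n = 112: d_min = (z_{α/2} + z_β)/√n.
z-sum = 1.960 + 0.674 = 2.634.
d_min = 2.634 / √112 = 2.634 / 10.583 = 0.249.

d_min ≈ 0.25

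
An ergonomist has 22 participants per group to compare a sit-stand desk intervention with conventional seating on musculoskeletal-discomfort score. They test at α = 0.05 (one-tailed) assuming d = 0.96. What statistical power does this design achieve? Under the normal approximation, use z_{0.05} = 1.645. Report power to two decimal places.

For two equal groups, power = Φ(d·√(n/2) − z_{α}).
d·√(n/2) = 0.96 × √(22/2) = 0.96 × 3.317 = 3.184.
z_β = 3.184 − 1.645 = 1.539.
Power = Φ(1.539) = 0.938.

power ≈ 0.94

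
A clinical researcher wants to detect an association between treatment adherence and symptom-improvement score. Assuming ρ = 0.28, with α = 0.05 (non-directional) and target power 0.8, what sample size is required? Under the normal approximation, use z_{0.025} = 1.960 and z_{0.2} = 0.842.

n = 98

Fisher's z: C = ½·ln((1+r)/(1−r)) = ½·ln(1.7778) = 0.2877.
n = ((z_{α/2} + z_β)/C)² + 3.
(1.960 + 0.842) / 0.2877 = 2.802 / 0.2877 = 9.739.
n = 9.739² + 3 = 94.85 + 3 = 97.9.
Round up.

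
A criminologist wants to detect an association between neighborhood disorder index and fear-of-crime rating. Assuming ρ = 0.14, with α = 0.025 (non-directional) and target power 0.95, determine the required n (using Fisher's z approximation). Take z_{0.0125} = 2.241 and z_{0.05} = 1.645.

n = 764

Fisher's z: C = ½·ln((1+r)/(1−r)) = ½·ln(1.3256) = 0.1409.
n = ((z_{α/2} + z_β)/C)² + 3.
(2.241 + 1.645) / 0.1409 = 3.886 / 0.1409 = 27.580.
n = 27.580² + 3 = 760.65 + 3 = 763.6.
Round up.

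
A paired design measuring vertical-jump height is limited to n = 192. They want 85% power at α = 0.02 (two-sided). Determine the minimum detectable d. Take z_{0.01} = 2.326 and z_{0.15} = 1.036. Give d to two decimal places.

For a single sample (or paired design) of n = 192: d_min = (z_{α/2} + z_β)/√n.
z-sum = 2.326 + 1.036 = 3.362.
d_min = 3.362 / √192 = 3.362 / 13.856 = 0.243.

d_min ≈ 0.24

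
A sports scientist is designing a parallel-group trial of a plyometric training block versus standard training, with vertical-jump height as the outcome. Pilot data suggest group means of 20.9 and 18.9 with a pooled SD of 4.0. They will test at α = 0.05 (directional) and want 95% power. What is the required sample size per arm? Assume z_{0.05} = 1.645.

Cohen's d = |M₁ − M₂| / SD_pooled = |20.9 − 18.9| / 4.0 = 2.0 / 4.0 = 0.500.
For two independent groups with equal n: n = 2·((z_{α} + z_β) / d)².
z_{α} + z_β = 1.645 + 1.645 = 3.290.
n = 2 × (3.290 / 0.500)² = 2 × 6.580² = 2 × 43.30 = 86.6.
Round up to the next whole participant.

n = 87 per group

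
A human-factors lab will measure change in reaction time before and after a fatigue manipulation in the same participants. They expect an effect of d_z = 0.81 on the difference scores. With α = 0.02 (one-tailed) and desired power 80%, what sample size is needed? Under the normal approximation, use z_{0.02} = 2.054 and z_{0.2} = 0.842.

n = 13 pairs

For a paired (one-sample on differences) test: n = ((z_{α} + z_β) / d)².
z_{α} + z_β = 2.054 + 0.842 = 2.896.
n = (2.896 / 0.81)² = 3.575² = 12.78.
Round up.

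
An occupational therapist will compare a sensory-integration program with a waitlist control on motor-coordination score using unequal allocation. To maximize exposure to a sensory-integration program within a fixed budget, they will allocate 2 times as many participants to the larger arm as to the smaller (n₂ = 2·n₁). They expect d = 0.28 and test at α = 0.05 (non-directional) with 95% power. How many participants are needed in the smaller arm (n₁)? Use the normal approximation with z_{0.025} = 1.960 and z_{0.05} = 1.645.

n₁ = 249

With allocation ratio k = n₂/n₁ = 2, Var(x̄₁−x̄₂) = σ²(1/n₁ + 1/(k·n₁)) = σ²·(k+1)/(k·n₁).
So n₁ = (1 + 1/k)·((z_{α/2} + z_β)/d)² = 1.500 × (3.605/0.28)².
n₁ = 1.500 × 165.77 = 248.6.
Round up: n₁ = 249, giving n₂ = 2 × 249 = 498.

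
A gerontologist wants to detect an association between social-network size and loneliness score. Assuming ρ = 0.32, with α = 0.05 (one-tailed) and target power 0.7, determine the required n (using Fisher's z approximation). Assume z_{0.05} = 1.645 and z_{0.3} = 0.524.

Fisher's z: C = ½·ln((1+r)/(1−r)) = ½·ln(1.9412) = 0.3316.
n = ((z_{α} + z_β)/C)² + 3.
(1.645 + 0.524) / 0.3316 = 2.169 / 0.3316 = 6.541.
n = 6.541² + 3 = 42.78 + 3 = 45.8.
Round up.

n = 46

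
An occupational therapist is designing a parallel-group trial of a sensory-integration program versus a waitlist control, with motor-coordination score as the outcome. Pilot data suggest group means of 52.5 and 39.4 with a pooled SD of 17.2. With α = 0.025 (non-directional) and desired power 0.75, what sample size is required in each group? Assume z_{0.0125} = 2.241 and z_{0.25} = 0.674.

Cohen's d = |M₁ − M₂| / SD_pooled = |52.5 − 39.4| / 17.2 = 13.1 / 17.2 = 0.762.
For two independent groups with equal n: n = 2·((z_{α/2} + z_β) / d)².
z_{α/2} + z_β = 2.241 + 0.674 = 2.915.
n = 2 × (2.915 / 0.762)² = 2 × 3.825² = 2 × 14.63 = 29.3.
Round up to the next whole participant.

n = 30 per group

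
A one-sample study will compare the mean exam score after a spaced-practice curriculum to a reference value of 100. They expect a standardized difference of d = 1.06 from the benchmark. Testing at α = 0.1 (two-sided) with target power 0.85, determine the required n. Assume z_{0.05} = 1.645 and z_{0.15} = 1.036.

For a one-sample test: n = ((z_{α/2} + z_β) / d)².
z_{α/2} + z_β = 1.645 + 1.036 = 2.681.
n = (2.681 / 1.06)² = 2.529² = 6.40.
Round up.

n = 7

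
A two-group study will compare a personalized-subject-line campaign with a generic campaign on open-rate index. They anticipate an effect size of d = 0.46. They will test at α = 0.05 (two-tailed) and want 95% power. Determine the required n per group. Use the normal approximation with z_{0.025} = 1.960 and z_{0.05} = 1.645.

n = 123 per group

For two independent groups with equal n: n = 2·((z_{α/2} + z_β) / d)².
z_{α/2} + z_β = 1.960 + 1.645 = 3.605.
n = 2 × (3.605 / 0.46)² = 2 × 7.837² = 2 × 61.42 = 122.8.
Round up to the next whole participant.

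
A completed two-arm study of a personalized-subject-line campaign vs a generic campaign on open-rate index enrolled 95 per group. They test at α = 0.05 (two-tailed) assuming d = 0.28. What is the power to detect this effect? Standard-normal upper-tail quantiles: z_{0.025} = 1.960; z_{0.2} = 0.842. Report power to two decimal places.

power ≈ 0.49

For two equal groups, power = Φ(d·√(n/2) − z_{α/2}).
d·√(n/2) = 0.28 × √(95/2) = 0.28 × 6.892 = 1.930.
z_β = 1.930 − 1.960 = -0.030.
Power = Φ(-0.030) = 0.488.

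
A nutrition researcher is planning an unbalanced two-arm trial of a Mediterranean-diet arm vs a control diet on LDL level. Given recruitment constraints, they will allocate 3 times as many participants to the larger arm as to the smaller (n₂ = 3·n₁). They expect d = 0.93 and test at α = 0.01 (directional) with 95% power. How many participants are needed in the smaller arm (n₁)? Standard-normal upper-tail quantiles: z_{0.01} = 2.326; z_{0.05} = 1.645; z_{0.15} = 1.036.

n₁ = 25

With allocation ratio k = n₂/n₁ = 3, Var(x̄₁−x̄₂) = σ²(1/n₁ + 1/(k·n₁)) = σ²·(k+1)/(k·n₁).
So n₁ = (1 + 1/k)·((z_{α} + z_β)/d)² = 1.333 × (3.971/0.93)².
n₁ = 1.333 × 18.23 = 24.3.
Round up: n₁ = 25, giving n₂ = 3 × 25 = 75.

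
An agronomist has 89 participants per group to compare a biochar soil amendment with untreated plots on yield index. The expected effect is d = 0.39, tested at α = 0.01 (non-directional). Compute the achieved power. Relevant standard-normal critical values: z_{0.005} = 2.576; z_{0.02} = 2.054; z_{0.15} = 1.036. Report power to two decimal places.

power ≈ 0.51

For two equal groups, power = Φ(d·√(n/2) − z_{α/2}).
d·√(n/2) = 0.39 × √(89/2) = 0.39 × 6.671 = 2.602.
z_β = 2.602 − 2.576 = 0.026.
Power = Φ(0.026) = 0.510.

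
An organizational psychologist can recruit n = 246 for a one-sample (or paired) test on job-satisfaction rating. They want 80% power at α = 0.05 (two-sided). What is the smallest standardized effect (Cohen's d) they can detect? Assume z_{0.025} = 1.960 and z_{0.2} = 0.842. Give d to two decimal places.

For a single sample (or paired design) of n = 246: d_min = (z_{α/2} + z_β)/√n.
z-sum = 1.960 + 0.842 = 2.802.
d_min = 2.802 / √246 = 2.802 / 15.684 = 0.179.

d_min ≈ 0.18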